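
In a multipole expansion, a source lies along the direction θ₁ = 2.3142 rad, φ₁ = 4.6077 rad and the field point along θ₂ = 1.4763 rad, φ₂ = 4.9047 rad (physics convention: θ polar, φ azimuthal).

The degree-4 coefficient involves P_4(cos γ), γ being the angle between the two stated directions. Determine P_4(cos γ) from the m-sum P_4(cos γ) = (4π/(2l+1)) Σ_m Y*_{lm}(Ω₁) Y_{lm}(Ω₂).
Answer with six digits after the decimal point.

-0.426281

Summing Y*_{l m}(θ₁,φ₁)·Y_{l m}(θ₂,φ₂) over m ∈ [−4, 4]; prefactor 4π/(2·4+1) = 1.396263:
  [-4]  conj(Y_{4,-4})(Ω₁) = +0.118744-0.052851i ; Y_{4,-4}(Ω₂) = +0.312296-0.302366i ; Δ = +0.021103-0.052409i
  [-3]  conj(Y_{4,-3})(Ω₁) = -0.104410-0.321441i ; Y_{4,-3}(Ω₂) = -0.063561-0.097667i ; Δ = -0.024758+0.030629i
  [-2]  conj(Y_{4,-2})(Ω₁) = -0.391267+0.083141i ; Y_{4,-2}(Ω₂) = +0.288170-0.116646i ; Δ = -0.103053+0.069598i
  [-1]  conj(Y_{4,-1})(Ω₁) = +0.005083+0.048380i ; Y_{4,-1}(Ω₂) = -0.024951-0.128142i ; Δ = +0.006073-0.001859i
  [+0]  conj(Y_{4,0})(Ω₁) = -0.359475-0.000000i ; Y_{4,0}(Ω₂) = +0.289396+0.000000i ; Δ = -0.104031-0.000000i
  [+1]  conj(Y_{4,1})(Ω₁) = -0.005083+0.048380i ; Y_{4,1}(Ω₂) = +0.024951-0.128142i ; Δ = +0.006073+0.001859i
  [+2]  conj(Y_{4,2})(Ω₁) = -0.391267-0.083141i ; Y_{4,2}(Ω₂) = +0.288170+0.116646i ; Δ = -0.103053-0.069598i
  [+3]  conj(Y_{4,3})(Ω₁) = +0.104410-0.321441i ; Y_{4,3}(Ω₂) = +0.063561-0.097667i ; Δ = -0.024758-0.030629i
  [+4]  conj(Y_{4,4})(Ω₁) = +0.118744+0.052851i ; Y_{4,4}(Ω₂) = +0.312296+0.302366i ; Δ = +0.021103+0.052409i
Total Σ_m = -0.305301+0.000000i. Multiply by 1.396263: -0.426281+0.000000i. P_4(cos γ) = -0.426281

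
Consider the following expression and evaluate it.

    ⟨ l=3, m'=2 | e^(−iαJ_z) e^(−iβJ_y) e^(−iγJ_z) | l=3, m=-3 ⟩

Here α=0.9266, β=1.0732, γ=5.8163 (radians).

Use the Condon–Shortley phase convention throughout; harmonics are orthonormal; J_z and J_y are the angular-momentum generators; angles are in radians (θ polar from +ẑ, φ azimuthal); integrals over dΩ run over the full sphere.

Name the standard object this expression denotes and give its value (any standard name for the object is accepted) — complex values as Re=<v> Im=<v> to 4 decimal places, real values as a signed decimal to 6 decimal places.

This is a Wigner D-matrix element — the rotation-matrix element ⟨l m'| R(α,β,γ) |l m⟩ in the angular-momentum basis.
First d^3_{2,-3}(β=1.0732), then the phase factors e^{-i(2)α} and e^{-i(-3)γ}:
With c≡cos(β/2)=0.859452 and s≡sin(β/2)=0.511217, N=[120·1·1·720]^{1/2}=293.938769
k∈{0} keeps every argument non-negative
  k=0: (−1)^5·293.9388/(120)·0.8595^1·0.5112^5 = -0.073506
d^3_{2,-3}(1.0732) = -0.073506
Attach z-rotation phases: D = e^{-i(2)(0.9266)}·(-0.073506)·e^{-i(-3)(5.8163)} = +0.073043-0.008235i

Wigner D-matrix element, Re=0.0730 Im=-0.0082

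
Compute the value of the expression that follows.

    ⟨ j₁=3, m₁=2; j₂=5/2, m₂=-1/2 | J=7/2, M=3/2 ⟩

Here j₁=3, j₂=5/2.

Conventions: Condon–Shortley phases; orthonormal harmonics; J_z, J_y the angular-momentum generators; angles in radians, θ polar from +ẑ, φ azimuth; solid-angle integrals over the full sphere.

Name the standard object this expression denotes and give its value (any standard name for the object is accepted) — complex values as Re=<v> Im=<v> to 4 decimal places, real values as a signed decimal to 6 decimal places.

This is a Clebsch–Gordan (vector-coupling) coefficient.
j₁+j₂−J=2  J+j₁−j₂=4  J−j₁+j₂=3  j₁+j₂+J+1=10
(j₁±m₁, j₂±m₂, J±M) = (5,1,2,3,5,2)
P² = 1536/7
sum k=0..1:
  [0] +1/24 = 1/24
  [1] −1/48 = -1/48
S = 1/48
C² = P²·S² = 2/21 ; C = +0.308607

Clebsch–Gordan coefficient, +√(2/21) ≈ +0.308607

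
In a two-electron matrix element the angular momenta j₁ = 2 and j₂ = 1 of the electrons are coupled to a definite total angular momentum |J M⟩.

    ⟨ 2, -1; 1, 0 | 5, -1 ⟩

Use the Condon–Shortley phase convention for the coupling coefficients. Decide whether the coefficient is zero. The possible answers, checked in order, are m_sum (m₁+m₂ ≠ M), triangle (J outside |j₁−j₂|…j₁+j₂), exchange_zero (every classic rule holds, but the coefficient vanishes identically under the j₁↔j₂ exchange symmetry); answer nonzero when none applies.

m-sum: m₁+m₂ = -1+0 = -1, M = -1  ✓
triangle: need |j₁−j₂| ≤ J ≤ j₁+j₂, i.e. J ∈ [1, 3]; J = 5 is outside ✗ ⇒ coefficient is 0

triangle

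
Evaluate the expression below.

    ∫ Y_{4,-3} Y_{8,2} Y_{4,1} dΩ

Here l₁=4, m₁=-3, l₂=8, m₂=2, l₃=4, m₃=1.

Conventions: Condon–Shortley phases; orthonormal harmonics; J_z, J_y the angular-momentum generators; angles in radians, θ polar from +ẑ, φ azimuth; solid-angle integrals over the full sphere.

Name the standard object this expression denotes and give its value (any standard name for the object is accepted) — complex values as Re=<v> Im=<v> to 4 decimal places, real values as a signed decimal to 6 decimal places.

This is a Gaunt coefficient — the integral of a triple product of spherical harmonics over the sphere.
m-sum 0 ✓  L=16 even ✓  4≤4≤12 ✓
Π(2lᵢ+1) = 9×17×9 = 1377
triangle coeff Δ(4,8,4) = 1/218790
Σ_t [4,4]: t=4:+1/331776 = 1/331776
(3j)²=490/21879 [(4 8 4; 0 0 0)], sign=+1
Σ_t [7,7]: t=7:−1/3628800 = -1/3628800
(3j)²=8/2431 [(4 8 4; -3 2 1)], sign=+1
⇒ 4πI² = 35280/347633
I = (+1)√(35280/347633/(4π)) = 0.08986671

Gaunt coefficient, +0.089867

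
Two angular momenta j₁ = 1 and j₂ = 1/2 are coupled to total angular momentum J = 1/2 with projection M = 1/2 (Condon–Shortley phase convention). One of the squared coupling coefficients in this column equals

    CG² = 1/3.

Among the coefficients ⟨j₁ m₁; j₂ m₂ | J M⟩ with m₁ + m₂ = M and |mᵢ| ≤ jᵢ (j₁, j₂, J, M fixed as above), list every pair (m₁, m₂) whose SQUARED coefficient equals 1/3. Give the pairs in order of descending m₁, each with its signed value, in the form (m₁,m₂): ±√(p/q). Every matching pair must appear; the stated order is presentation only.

Admissible pairs with m₁+m₂ = M = 1/2: (0,1/2), (1,-1/2)
  (m₁,m₂)=(1,-1/2): CG² = 2/3, CG = +√(2/3)
  (m₁,m₂)=(0,1/2): CG² = 1/3, CG = −√(1/3)   ← matches the target
Pairs with CG² = 1/3: (0,1/2): −√(1/3)

(0,1/2): −√(1/3)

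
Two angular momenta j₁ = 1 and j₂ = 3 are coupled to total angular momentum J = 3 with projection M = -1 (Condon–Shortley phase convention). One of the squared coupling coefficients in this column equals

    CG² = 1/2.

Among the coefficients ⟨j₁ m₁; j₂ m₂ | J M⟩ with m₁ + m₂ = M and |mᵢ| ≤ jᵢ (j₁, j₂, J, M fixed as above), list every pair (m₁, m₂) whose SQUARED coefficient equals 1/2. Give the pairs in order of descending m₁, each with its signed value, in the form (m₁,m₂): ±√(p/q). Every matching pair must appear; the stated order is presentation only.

(-1,0): −√(1/2)

Admissible pairs with m₁+m₂ = M = -1: (-1,0), (0,-1), (1,-2)
  (m₁,m₂)=(1,-2): CG² = 5/12, CG = +√(5/12)
  (m₁,m₂)=(0,-1): CG² = 1/12, CG = +√(1/12)
  (m₁,m₂)=(-1,0): CG² = 1/2, CG = −√(1/2)   ← matches the target
Pairs with CG² = 1/2: (-1,0): −√(1/2)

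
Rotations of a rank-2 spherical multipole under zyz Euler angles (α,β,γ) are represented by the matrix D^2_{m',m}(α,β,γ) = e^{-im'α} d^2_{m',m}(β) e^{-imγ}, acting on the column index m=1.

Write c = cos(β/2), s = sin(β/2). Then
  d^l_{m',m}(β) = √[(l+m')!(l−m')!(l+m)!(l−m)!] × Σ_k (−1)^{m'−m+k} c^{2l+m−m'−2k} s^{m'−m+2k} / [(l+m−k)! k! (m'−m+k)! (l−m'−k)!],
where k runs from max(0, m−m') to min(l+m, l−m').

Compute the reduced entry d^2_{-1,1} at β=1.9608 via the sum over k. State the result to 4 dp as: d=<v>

d^2_{-1,1}(β=1.9608) via the finite sum:
c=cos(1.960800/2)=0.556690, s=sin(1.960800/2)=0.830720; N=√[1·6·6·1]=6.000000
The bounds max(0,m−m')=2 and min(l+m,l−m')=3 give 2 terms
  k=2: (−1)^0·6.0000/(2)·0.5567^2·0.8307^2 = +0.641591
  k=3: (−1)^1·6.0000/(6)·0.5567^0·0.8307^4 = -0.476232
d^2_{-1,1}(1.9608) = +0.641591 -0.476232 = +0.165358

d=0.1654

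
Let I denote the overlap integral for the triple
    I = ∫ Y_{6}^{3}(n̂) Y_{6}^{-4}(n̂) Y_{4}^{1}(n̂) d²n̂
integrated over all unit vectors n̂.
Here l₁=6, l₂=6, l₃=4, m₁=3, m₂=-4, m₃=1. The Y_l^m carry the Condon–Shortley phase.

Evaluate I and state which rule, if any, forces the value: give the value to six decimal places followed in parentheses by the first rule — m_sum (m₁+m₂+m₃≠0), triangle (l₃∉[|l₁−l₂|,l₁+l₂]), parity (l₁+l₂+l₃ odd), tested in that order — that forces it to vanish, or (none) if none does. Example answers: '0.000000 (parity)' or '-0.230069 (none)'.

Rules hold: Σm=0, L=16 even, 0≤4≤12.
N = 13·13·9 = 1521
Δ = 8!·4!·4!/17! = 1/15315300
Racah Σ t=2..6: t=2:+1/829440 t=3:−1/25920 t=4:+1/9216 t=5:−1/25920 t=6:+1/829440 = 7/207360
⇒ 3j(6 6 4; 0 0 0)² = 28/2431, sgn +1
Racah Σ t=0..2: t=0:+1/967680 t=1:−1/120960 t=2:+1/207360 = -1/414720
⇒ 3j(6 6 4; 3 -4 1)² = 21/4862, sgn +1
4πI² = N·(3j₀)²·(3jₘ)² = 2646/34969
I = +1·√(0.075667/4π) = 0.07759762
No selection rule forces the value: the integral is nonzero (none).

0.077598 (none)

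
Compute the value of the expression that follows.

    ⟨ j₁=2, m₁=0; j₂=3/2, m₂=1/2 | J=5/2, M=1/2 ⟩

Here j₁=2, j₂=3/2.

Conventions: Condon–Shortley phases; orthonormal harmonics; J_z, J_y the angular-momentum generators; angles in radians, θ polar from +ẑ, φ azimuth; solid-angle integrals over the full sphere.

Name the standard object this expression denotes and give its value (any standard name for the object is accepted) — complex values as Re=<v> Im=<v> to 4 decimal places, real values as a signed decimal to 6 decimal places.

This is a Clebsch–Gordan (vector-coupling) coefficient.
j₁+j₂−J=1  J+j₁−j₂=3  J−j₁+j₂=2  j₁+j₂+J+1=7
(j₁±m₁, j₂±m₂, J±M) = (2,2,2,1,3,2)
P² = 48/35
sum k=0..1:
  [0] +1/4 = 1/4
  [1] −1/2 = -1/2
S = -1/4
C² = P²·S² = 3/35 ; C = -0.292770

Clebsch–Gordan coefficient, −√(3/35) ≈ -0.292770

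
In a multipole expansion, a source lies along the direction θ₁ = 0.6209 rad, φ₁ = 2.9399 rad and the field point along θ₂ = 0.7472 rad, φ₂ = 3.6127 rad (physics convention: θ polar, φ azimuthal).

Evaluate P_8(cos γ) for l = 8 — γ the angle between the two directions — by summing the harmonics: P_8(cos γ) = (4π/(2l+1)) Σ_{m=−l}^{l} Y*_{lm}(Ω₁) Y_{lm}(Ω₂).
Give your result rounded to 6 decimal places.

-0.406677

Summing Y*_{l m}(θ₁,φ₁)·Y_{l m}(θ₂,φ₂) over m ∈ [−8, 8]; prefactor 4π/(2·8+1) = 0.739198:
  [-8]  conj(Y_{8,-8})(Ω₁) = (-0.000289, -0.006757) ; Y_{8,-8}(Ω₂) = (-0.018985, 0.013763) ; Δ = (0.000098, 0.000124)
  [-7]  conj(Y_{8,-7})(Ω₁) = (-0.005987, 0.037346) ; Y_{8,-7}(Ω₂) = (0.100020, -0.015747) ; Δ = (-0.000011, 0.003830)
  [-6]  conj(Y_{8,-6})(Ω₁) = (0.045952, -0.121845) ; Y_{8,-6}(Ω₂) = (-0.249346, -0.081235) ; Δ = (-0.021356, 0.026649)
  [-5]  conj(Y_{8,-5})(Ω₁) = (-0.162691, 0.258156) ; Y_{8,-5}(Ω₂) = (0.309933, 0.310341) ; Δ = (-0.130540, 0.029521)
  [-4]  conj(Y_{8,-4})(Ω₁) = (0.328328, -0.342671) ; Y_{8,-4}(Ω₂) = (-0.129849, -0.400350) ; Δ = (-0.179821, -0.086951)
  [-3]  conj(Y_{8,-3})(Ω₁) = (-0.329953, 0.228201) ; Y_{8,-3}(Ω₂) = (-0.009553, 0.060161) ; Δ = (-0.010577, -0.022030)
  [-2]  conj(Y_{8,-2})(Ω₁) = (-0.035184, 0.015016) ; Y_{8,-2}(Ω₂) = (-0.207405, 0.285311) ; Δ = (0.003013, -0.013153)
  [-1]  conj(Y_{8,-1})(Ω₁) = (0.406703, -0.083160) ; Y_{8,-1}(Ω₂) = (0.214914, -0.109469) ; Δ = (0.078303, -0.062393)
  [+0]  conj(Y_{8,0})(Ω₁) = (-0.099075, -0.000000) ; Y_{8,0}(Ω₂) = (0.286431, 0.000000) ; Δ = (-0.028378, -0.000000)
  [+1]  conj(Y_{8,1})(Ω₁) = (-0.406703, -0.083160) ; Y_{8,1}(Ω₂) = (-0.214914, -0.109469) ; Δ = (0.078303, 0.062393)
  [+2]  conj(Y_{8,2})(Ω₁) = (-0.035184, -0.015016) ; Y_{8,2}(Ω₂) = (-0.207405, -0.285311) ; Δ = (0.003013, 0.013153)
  [+3]  conj(Y_{8,3})(Ω₁) = (0.329953, 0.228201) ; Y_{8,3}(Ω₂) = (0.009553, 0.060161) ; Δ = (-0.010577, 0.022030)
  [+4]  conj(Y_{8,4})(Ω₁) = (0.328328, 0.342671) ; Y_{8,4}(Ω₂) = (-0.129849, 0.400350) ; Δ = (-0.179821, 0.086951)
  [+5]  conj(Y_{8,5})(Ω₁) = (0.162691, 0.258156) ; Y_{8,5}(Ω₂) = (-0.309933, 0.310341) ; Δ = (-0.130540, -0.029521)
  [+6]  conj(Y_{8,6})(Ω₁) = (0.045952, 0.121845) ; Y_{8,6}(Ω₂) = (-0.249346, 0.081235) ; Δ = (-0.021356, -0.026649)
  [+7]  conj(Y_{8,7})(Ω₁) = (0.005987, 0.037346) ; Y_{8,7}(Ω₂) = (-0.100020, -0.015747) ; Δ = (-0.000011, -0.003830)
  [+8]  conj(Y_{8,8})(Ω₁) = (-0.000289, 0.006757) ; Y_{8,8}(Ω₂) = (-0.018985, -0.013763) ; Δ = (0.000098, -0.000124)
Σ over m = (-0.550159, 0.000000); ×(4π/17) → (-0.406677, 0.000000). Real part: -0.406677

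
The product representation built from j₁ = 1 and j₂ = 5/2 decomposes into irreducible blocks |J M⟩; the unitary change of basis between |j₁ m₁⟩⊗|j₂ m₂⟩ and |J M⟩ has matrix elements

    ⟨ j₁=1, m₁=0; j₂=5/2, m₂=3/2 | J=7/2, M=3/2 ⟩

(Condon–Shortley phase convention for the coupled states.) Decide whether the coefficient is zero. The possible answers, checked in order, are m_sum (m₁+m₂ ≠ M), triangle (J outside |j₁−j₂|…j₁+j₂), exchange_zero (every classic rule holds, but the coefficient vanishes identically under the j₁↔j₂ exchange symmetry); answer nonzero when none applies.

nonzero

m-sum: m₁+m₂ = 0+3/2 = 3/2, M = 3/2  ✓
triangle: |j₁−j₂| = 3/2 ≤ J = 7/2 ≤ j₁+j₂ = 7/2  ✓
exchange: j₁≠j₂ or m₁≠m₂ — the exchange symmetry imposes no constraint here
value check: CG = +√(10/21) = +0.690066 ≠ 0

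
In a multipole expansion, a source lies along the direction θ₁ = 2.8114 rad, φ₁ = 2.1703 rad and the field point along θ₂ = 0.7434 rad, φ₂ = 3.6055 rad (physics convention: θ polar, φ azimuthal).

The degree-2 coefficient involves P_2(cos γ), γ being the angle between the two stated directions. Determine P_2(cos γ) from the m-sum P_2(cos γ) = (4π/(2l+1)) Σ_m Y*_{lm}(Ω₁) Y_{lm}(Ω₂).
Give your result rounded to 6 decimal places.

Addition theorem: P_2(cos γ) = (4π/5) Σ_m Y*_{lm}(Ω₁) Y_{lm}(Ω₂), m = −2…2:
  m=-2: (-0.014751-0.037832i) × (+0.106086-0.141602i) = -0.006922-0.001925i  (running Σ = -0.006922-0.001925i)
  m=-1: (+0.133694-0.195629i) × (-0.344231+0.172227i) = -0.012329+0.090367i  (running Σ = -0.019251+0.088443i)
  m=0: (+0.531319-0.000000i) × (+0.197387+0.000000i) = +0.104875+0.000000i  (running Σ = +0.085624+0.088443i)
  m=1: (-0.133694-0.195629i) × (+0.344231+0.172227i) = -0.012329-0.090367i  (running Σ = +0.073295-0.001925i)
  m=2: (-0.014751+0.037832i) × (+0.106086+0.141602i) = -0.006922+0.001925i  (running Σ = +0.066373-0.000000i)
Σ over m = +0.066373-0.000000i; ×(4π/5) → +0.166814-0.000000i. Real part: 0.166814

0.166814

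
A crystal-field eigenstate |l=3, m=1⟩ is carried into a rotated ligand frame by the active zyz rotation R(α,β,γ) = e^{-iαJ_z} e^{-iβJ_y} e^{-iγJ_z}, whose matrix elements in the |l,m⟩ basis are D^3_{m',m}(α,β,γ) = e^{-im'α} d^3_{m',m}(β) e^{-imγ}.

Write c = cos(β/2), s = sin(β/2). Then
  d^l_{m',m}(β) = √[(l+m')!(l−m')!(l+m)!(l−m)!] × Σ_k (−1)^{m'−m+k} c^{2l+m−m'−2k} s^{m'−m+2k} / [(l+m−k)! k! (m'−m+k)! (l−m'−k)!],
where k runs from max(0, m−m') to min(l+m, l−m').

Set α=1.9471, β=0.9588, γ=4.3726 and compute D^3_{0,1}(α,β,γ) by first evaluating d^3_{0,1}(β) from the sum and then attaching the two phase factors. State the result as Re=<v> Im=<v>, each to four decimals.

First d^3_{0,1}(β=0.9588), then the phase factors e^{-i(0)α} and e^{-i(1)γ}:
c=cos(0.958800/2)=0.887272, s=sin(0.958800/2)=0.461247; N=√[6·6·24·2]=41.569219
The bounds max(0,m−m')=1 and min(l+m,l−m')=3 give 3 terms
  k=1: (−1)^0·41.5692/(12)·0.8873^5·0.4612^1 = +0.878633
  k=2: (−1)^1·41.5692/(4)·0.8873^3·0.4612^3 = -0.712332
  k=3: (−1)^2·41.5692/(12)·0.8873^1·0.4612^5 = +0.064167
d^3_{0,1}(0.9588) = +0.878633 -0.712332 +0.064167 = +0.230469
Phases: e^{-i·(0)·1.9471}=+1.000000+0.000000i, e^{-i·(1)·4.3726}=-0.333288+0.942825i ⇒ D=-0.076812+0.217292i

Re=-0.0768 Im=0.2173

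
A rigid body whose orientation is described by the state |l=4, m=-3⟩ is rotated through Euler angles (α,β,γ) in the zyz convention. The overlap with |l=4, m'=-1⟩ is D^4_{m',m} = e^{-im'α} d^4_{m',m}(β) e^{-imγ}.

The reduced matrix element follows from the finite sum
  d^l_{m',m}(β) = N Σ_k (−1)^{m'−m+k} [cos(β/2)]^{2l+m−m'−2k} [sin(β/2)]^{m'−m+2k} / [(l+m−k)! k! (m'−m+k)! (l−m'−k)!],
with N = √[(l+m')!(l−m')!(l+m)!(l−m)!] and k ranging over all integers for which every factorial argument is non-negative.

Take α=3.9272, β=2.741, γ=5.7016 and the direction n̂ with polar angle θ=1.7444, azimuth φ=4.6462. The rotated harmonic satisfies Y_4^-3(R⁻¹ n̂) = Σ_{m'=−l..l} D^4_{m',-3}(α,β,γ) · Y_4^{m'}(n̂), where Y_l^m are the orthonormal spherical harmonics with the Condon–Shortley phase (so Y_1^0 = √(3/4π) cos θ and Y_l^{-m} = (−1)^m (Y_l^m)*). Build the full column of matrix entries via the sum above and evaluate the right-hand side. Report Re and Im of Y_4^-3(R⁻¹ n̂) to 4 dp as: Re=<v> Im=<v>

Need the full column D^4_{m',-3} for m'=−4..4 at α=3.9272, β=2.7410, γ=5.7016.
cos(β/2)=0.198960, sin(β/2)=0.980008
d^4_{-4,-3}: single k=1 term ⇒ +0.000034;  D = +0.000006+0.000034i
d^4_{-3,-3}: k∈[0..1] ⇒ +0.000002 -0.000417 = -0.000415;  D = +0.000339+0.000238i
d^4_{-2,-3}: k∈[0..1] ⇒ -0.000045 +0.003294 = +0.003249;  D = +0.003200-0.000561i
d^4_{-1,-3}: k∈[0..1] ⇒ +0.000473 -0.019120 = -0.018648;  D = +0.010708-0.015267i
d^4_{0,-3}: k∈[0..1] ⇒ -0.003472 +0.084238 = +0.080766;  D = -0.013979-0.079547i
d^4_{1,-3}: k∈[0..1] ⇒ +0.019120 -0.278341 = -0.259221;  D = -0.212287-0.148760i
d^4_{2,-3}: k∈[0..1] ⇒ -0.079915 +0.646302 = +0.566387;  D = -0.557798+0.098266i
d^4_{3,-3}: k∈[0..1] ⇒ +0.245474 -0.850816 = -0.605342;  D = -0.347183+0.495886i
d^4_{4,-3}: single k=0 term ⇒ -0.488558;  D = -0.084964-0.481114i
Y_4^{m'}(θ=1.7444,φ=4.6462) and Σ D·Y over m':
  (+0.0000+0.0000i)·(+0.4020+0.1090i)  (+0.0003+0.0002i)·(-0.0408+0.2025i)  (+0.0032-0.0006i)·(+0.2545+0.0339i)  (+0.0107-0.0153i)·(-0.0149+0.2242i)  (-0.0140-0.0795i)·(+0.2260+0.0000i)  (-0.2123-0.1488i)·(+0.0149+0.2242i)  (-0.5578+0.0983i)·(+0.2545-0.0339i)  (-0.3472+0.4959i)·(+0.0408+0.2025i)  (-0.0850-0.4811i)·(+0.4020-0.1090i)
Y_4^-3(R⁻¹ n̂) = -0.308750-0.255452i

Re=-0.3088 Im=-0.2555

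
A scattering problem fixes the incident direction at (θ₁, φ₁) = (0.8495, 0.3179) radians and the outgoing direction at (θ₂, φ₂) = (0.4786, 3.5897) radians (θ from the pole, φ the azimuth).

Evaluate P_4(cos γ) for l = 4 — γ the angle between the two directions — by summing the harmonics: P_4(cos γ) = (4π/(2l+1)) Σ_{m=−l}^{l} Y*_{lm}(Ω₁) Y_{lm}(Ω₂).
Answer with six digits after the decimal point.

Addition theorem: P_4(cos γ) = (4π/9) Σ_m Y*_{lm}(Ω₁) Y_{lm}(Ω₂), m = −4…4:
  m=-4: Y*=+0.041481+0.134479i  Y=-0.004376-0.019420i  product +0.002430-0.001394i
  m=-3: Y*=+0.202551+0.285470i  Y=-0.024368+0.105752i  product -0.035125+0.014464i
  m=-2: Y*=+0.311540+0.229928i  Y=+0.200091-0.250195i  product +0.119863-0.031939i
  m=-1: Y*=+0.011703+0.003851i  Y=-0.438424+0.210760i  product -0.005942+0.000778i
  m=+0: Y*=-0.362485-0.000000i  Y=+0.115377+0.000000i  product -0.041822-0.000000i
  m=+1: Y*=-0.011703+0.003851i  Y=+0.438424+0.210760i  product -0.005942-0.000778i
  m=+2: Y*=+0.311540-0.229928i  Y=+0.200091+0.250195i  product +0.119863+0.031939i
  m=+3: Y*=-0.202551+0.285470i  Y=+0.024368+0.105752i  product -0.035125-0.014464i
  m=+4: Y*=+0.041481-0.134479i  Y=-0.004376+0.019420i  product +0.002430+0.001394i
Total Σ_m = +0.120629+0.000000i. Multiply by 1.396263: +0.168431+0.000000i. P_4(cos γ) = 0.168431

0.168431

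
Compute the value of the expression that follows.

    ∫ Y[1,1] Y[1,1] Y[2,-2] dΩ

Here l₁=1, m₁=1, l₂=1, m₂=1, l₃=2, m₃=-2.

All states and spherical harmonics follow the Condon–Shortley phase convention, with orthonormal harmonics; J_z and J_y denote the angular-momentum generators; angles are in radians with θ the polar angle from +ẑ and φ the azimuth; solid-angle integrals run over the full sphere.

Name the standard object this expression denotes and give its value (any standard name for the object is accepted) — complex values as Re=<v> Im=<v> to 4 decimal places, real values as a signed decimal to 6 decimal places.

This is a Gaunt coefficient — the integral of a triple product of spherical harmonics over the sphere.
m-sum 0 ✓  L=4 even ✓  0≤2≤2 ✓
Π(2lᵢ+1) = 3×3×5 = 45
triangle coeff Δ(1,1,2) = 1/30
Σ_t [0,0]: t=0:+1/1 = 1/1
(3j)²=2/15 [(1 1 2; 0 0 0)], sign=+1
Σ_t [0,0]: t=0:+1/4 = 1/4
(3j)²=1/5 [(1 1 2; 1 1 -2)], sign=+1
⇒ 4πI² = 6/5
I = (+1)√(6/5/(4π)) = 0.30901936

Gaunt coefficient, +0.309019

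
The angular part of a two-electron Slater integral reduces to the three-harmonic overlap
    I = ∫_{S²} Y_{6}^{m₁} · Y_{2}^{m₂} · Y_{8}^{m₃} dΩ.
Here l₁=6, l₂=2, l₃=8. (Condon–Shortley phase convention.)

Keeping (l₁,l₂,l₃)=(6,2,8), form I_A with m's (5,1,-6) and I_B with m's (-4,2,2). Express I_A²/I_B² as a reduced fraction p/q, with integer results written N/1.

728/15

Same 6,2,8: normalisation and zero-m 3j drop out of the ratio.
A: Δ: 0! 12! 4! / 17! → 1/30940; sum: t=0:+1/239500800 = 1/239500800; 3j²(6 2 8; 5 1 -6) = Δ·Π!·Σ² = 2/85  (sign +1)
B: Δ: 0! 12! 4! / 17! → 1/30940; sum: t=0:+1/174182400 = 1/174182400; 3j²(6 2 8; -4 2 2) = Δ·Π!·Σ² = 3/6188  (sign +1)
I_A²/I_B² = (2/85)/(3/6188) = 728/15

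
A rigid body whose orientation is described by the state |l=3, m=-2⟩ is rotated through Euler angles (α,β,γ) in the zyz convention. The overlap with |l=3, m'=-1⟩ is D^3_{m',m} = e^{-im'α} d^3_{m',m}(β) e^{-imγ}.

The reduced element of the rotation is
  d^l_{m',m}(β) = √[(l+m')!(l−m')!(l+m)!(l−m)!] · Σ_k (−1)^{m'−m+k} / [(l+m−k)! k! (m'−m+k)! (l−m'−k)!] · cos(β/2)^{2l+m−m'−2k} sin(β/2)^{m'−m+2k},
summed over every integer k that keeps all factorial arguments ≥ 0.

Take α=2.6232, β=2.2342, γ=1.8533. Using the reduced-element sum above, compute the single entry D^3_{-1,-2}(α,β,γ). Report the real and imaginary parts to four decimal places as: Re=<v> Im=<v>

Re=0.3403 Im=0.0159

First d^3_{-1,-2}(β=2.2342), then the phase factors e^{-i(-1)α} and e^{-i(-2)γ}:
With c≡cos(β/2)=0.438291 and s≡sin(β/2)=0.898833, N=[2·24·1·120]^{1/2}=75.894664
Admissible k: 0..1 (factorial args all ≥0)
  k=0: (−1)^1·75.8947/(24)·0.4383^5·0.8988^1 = -0.045972
  k=1: (−1)^2·75.8947/(12)·0.4383^3·0.8988^3 = +0.386683
d^3_{-1,-2}(2.2342) = -0.045972 +0.386683 = +0.340711
D = (-0.868617+0.495485i)·(+0.340711)·(-0.844585-0.535422i) = +0.340341+0.015876i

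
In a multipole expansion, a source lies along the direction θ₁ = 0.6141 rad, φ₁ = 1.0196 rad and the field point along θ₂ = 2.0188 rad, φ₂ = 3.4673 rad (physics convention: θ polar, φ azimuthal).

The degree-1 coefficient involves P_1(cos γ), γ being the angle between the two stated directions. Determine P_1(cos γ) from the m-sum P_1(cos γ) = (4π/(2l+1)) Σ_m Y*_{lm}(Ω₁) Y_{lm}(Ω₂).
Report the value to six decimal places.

-0.753287

Summing Y*_{l m}(θ₁,φ₁)·Y_{l m}(θ₂,φ₂) over m ∈ [−1, 1]; prefactor 4π/(2·1+1) = 4.188790:
  [-1]  conj(Y_{1,-1})(Ω₁) = +0.104260+0.169597i ; Y_{1,-1}(Ω₂) = -0.295027+0.099641i ; Δ = -0.047658-0.039647i
  [+0]  conj(Y_{1,0})(Ω₁) = +0.399331-0.000000i ; Y_{1,0}(Ω₂) = -0.211647+0.000000i ; Δ = -0.084517+0.000000i
  [+1]  conj(Y_{1,1})(Ω₁) = -0.104260+0.169597i ; Y_{1,1}(Ω₂) = +0.295027+0.099641i ; Δ = -0.047658+0.039647i
Accumulated sum -0.179834+0.000000i; after 4π/(2l+1) scaling, -0.753287+0.000000i ⇒ P_1 = -0.753287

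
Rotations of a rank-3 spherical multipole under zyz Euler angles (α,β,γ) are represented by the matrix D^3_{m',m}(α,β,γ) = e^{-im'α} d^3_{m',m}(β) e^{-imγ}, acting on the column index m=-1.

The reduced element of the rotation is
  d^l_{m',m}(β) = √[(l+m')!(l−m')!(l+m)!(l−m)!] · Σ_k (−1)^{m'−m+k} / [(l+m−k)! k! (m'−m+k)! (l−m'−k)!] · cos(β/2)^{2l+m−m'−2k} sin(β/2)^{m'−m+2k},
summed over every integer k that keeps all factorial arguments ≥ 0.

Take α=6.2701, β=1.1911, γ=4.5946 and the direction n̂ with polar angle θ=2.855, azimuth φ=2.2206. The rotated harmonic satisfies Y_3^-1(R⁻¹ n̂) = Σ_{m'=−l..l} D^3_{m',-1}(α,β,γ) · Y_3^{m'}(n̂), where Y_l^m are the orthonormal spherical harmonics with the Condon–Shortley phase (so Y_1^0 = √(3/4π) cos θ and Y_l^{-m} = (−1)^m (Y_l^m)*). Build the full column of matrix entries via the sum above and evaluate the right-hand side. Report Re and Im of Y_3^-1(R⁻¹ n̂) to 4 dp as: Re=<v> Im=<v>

Re=-0.0347 Im=-0.0865

Need the full column D^3_{m',-1} for m'=−3..3 at α=6.2701, β=1.1911, γ=4.5946.
cos(β/2)=0.827840, sin(β/2)=0.560964
d^3_{-3,-1}: single k=2 term ⇒ +0.572403;  D = -0.089524-0.565359i
d^3_{-2,-1}: k∈[1..2] ⇒ +0.689711 -0.633395 = +0.056316;  D = -0.008079-0.055734i
d^3_{-1,-1}: k∈[0..2] ⇒ +0.321869 -1.182350 +0.407178 = -0.453303;  D = +0.059156+0.449426i
d^3_{0,-1}: k∈[0..2] ⇒ -0.755541 +1.040774 -0.159299 = +0.125935;  D = -0.014799-0.125062i
d^3_{1,-1}: k∈[0..2] ⇒ +0.886762 -0.542904 +0.031161 = +0.375019;  D = -0.039194-0.372965i
d^3_{2,-1}: k∈[0..1] ⇒ -0.633395 +0.145419 = -0.487976;  D = +0.044645+0.485929i
d^3_{3,-1}: single k=0 term ⇒ +0.262832;  D = -0.020620-0.262022i
Y_3^{m'}(θ=2.855,φ=2.2206) and Σ D·Y over m':
  (-0.0895-0.5654i)·(+0.0088-0.0035i)  (-0.0081-0.0557i)·(+0.0210-0.0755i)  (+0.0592+0.4494i)·(-0.1990-0.2619i)  (-0.0148-0.1251i)·(-0.5729+0.0000i)  (-0.0392-0.3730i)·(+0.1990-0.2619i)  (+0.0446+0.4859i)·(+0.0210+0.0755i)  (-0.0206-0.2620i)·(-0.0088-0.0035i)
Y_3^-1(R⁻¹ n̂) = -0.034670-0.086514i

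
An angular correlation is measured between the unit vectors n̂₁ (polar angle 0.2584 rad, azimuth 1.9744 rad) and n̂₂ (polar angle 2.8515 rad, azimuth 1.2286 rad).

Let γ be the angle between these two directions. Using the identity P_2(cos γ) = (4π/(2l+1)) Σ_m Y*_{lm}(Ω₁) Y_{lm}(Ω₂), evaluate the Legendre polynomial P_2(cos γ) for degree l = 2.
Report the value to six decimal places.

0.642446

Term-by-term m-sum for l=2 (normalisation 4π/5 = 2.513274):
  [-2]  conj(Y_{2,-2})(Ω₁) = (-0.017442, -0.018220) ; Y_{2,-2}(Ω₂) = (-0.024487, -0.019981) ; Δ = (0.000063, 0.000795)
  [-1]  conj(Y_{2,-1})(Ω₁) = (-0.074957, 0.175523) ; Y_{2,-1}(Ω₂) = (-0.071053, 0.199470) ; Δ = (-0.029686, -0.027423)
  [+0]  conj(Y_{2,0})(Ω₁) = (0.569000, -0.000000) ; Y_{2,0}(Ω₂) = (0.553368, 0.000000) ; Δ = (0.314866, 0.000000)
  [+1]  conj(Y_{2,1})(Ω₁) = (0.074957, 0.175523) ; Y_{2,1}(Ω₂) = (0.071053, 0.199470) ; Δ = (-0.029686, 0.027423)
  [+2]  conj(Y_{2,2})(Ω₁) = (-0.017442, 0.018220) ; Y_{2,2}(Ω₂) = (-0.024487, 0.019981) ; Δ = (0.000063, -0.000795)
Total Σ_m = (0.255621, -0.000000). Multiply by 2.513274: (0.642446, -0.000000). P_2(cos γ) = 0.642446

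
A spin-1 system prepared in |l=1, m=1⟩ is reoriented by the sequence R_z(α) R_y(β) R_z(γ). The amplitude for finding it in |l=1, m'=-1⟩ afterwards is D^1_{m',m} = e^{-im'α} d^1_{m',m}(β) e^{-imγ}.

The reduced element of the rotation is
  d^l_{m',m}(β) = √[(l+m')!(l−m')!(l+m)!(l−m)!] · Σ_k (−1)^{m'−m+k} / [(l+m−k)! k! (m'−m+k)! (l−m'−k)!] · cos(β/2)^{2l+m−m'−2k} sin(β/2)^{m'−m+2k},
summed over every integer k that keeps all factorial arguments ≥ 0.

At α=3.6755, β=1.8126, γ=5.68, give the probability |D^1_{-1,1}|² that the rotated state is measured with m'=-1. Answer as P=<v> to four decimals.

P=0.3841

First d^1_{-1,1}(β=1.8126), then the phase factors e^{-i(-1)α} and e^{-i(1)γ}:
With c≡cos(β/2)=0.616663 and s≡sin(β/2)=0.787227, N=[1·2·2·1]^{1/2}=2.000000
The bounds max(0,m−m')=2 and min(l+m,l−m')=2 give 1 term
  k=2: (−1)^0·2.0000/(2)·0.6167^0·0.7872^2 = +0.619727
d^1_{-1,1}(1.8126) = +0.619727
|D^1_{-1,1}|² = |d^1_{-1,1}(β)|² = (+0.619727)² = 0.384062 (the z-rotation phases have unit modulus)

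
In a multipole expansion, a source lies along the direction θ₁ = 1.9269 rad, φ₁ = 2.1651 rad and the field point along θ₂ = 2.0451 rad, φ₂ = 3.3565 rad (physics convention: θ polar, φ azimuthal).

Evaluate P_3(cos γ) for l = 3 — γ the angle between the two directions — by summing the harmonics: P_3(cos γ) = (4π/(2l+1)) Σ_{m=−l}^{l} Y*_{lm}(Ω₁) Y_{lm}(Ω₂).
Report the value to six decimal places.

-0.445738

Expand P_3 via completeness: Σ_{m} conj(Y_{3,m}) at Ω₁ times Y_{3,m} at Ω₂ —
  m=-3: Y*=+0.335821+0.072321i  Y=-0.234780+0.176533i  product -0.091611+0.042304i
  m=-2: Y*=+0.116729+0.290405i  Y=-0.335798+0.153929i  product -0.083899-0.079549i
  m=-1: Y*=+0.066537-0.098456i  Y=-0.012068+0.002634i  product -0.000544+0.001363i
  m=+0: Y*=+0.311235-0.000000i  Y=+0.333551+0.000000i  product +0.103813+0.000000i
  m=+1: Y*=-0.066537-0.098456i  Y=+0.012068+0.002634i  product -0.000544-0.001363i
  m=+2: Y*=+0.116729-0.290405i  Y=-0.335798-0.153929i  product -0.083899+0.079549i
  m=+3: Y*=-0.335821+0.072321i  Y=+0.234780+0.176533i  product -0.091611-0.042304i
Accumulated sum -0.248295+0.000000i; after 4π/(2l+1) scaling, -0.445738+0.000000i ⇒ P_3 = -0.445738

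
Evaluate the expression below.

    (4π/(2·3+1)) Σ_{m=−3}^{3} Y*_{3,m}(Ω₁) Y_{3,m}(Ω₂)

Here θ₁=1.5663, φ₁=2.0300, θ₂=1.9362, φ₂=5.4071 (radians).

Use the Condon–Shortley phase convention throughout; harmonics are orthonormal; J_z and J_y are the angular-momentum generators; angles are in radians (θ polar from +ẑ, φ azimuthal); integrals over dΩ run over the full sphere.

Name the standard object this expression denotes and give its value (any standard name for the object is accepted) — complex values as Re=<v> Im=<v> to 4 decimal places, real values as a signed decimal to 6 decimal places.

This sum is the spherical-harmonic addition theorem: it equals the Legendre polynomial P_l(cos γ) of the angle γ between the two directions.
Term-by-term m-sum for l=3 (normalisation 4π/7 = 1.795196):
  m=-3: Y*=(0.409450, -0.080099)  Y=(-0.296111, 0.166932)  product (-0.107872, 0.092068)
  m=-2: Y*=(-0.002790, -0.003651)  Y=(0.057461, -0.313330)  product (-0.001304, 0.000664)
  m=-1: Y*=(0.143229, -0.289668)  Y=(-0.069870, -0.083848)  product (-0.034296, 0.008230)
  m=+0: Y*=(-0.005034, -0.000000)  Y=(0.314908, 0.000000)  product (-0.001585, -0.000000)
  m=+1: Y*=(-0.143229, -0.289668)  Y=(0.069870, -0.083848)  product (-0.034296, -0.008230)
  m=+2: Y*=(-0.002790, 0.003651)  Y=(0.057461, 0.313330)  product (-0.001304, -0.000664)
  m=+3: Y*=(-0.409450, -0.080099)  Y=(0.296111, 0.166932)  product (-0.107872, -0.092068)
Total Σ_m = (-0.288528, 0.000000). Multiply by 1.795196: (-0.517965, 0.000000). P_3(cos γ) = -0.517965

Legendre polynomial (addition theorem), -0.517965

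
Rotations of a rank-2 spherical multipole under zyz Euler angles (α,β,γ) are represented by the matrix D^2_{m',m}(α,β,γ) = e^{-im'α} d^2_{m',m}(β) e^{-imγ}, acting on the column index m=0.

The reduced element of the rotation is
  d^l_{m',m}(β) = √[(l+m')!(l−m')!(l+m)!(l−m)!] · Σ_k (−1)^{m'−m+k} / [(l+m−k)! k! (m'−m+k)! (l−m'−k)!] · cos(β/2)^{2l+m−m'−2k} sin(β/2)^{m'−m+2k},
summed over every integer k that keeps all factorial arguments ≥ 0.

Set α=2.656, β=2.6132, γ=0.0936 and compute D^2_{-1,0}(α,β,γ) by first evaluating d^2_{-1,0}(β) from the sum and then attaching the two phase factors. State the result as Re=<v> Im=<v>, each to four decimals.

Split into d^2_{-1,0}(β=2.6132) × two z-phases.
With c≡cos(β/2)=0.261134 and s≡sin(β/2)=0.965303, N=[1·6·2·2]^{1/2}=4.898979
Admissible k: 1..2 (factorial args all ≥0)
  k=1: (−1)^0·4.8990/(2)·0.2611^3·0.9653^1 = +0.042104
  k=2: (−1)^1·4.8990/(2)·0.2611^1·0.9653^3 = -0.575346
d^2_{-1,0}(2.6132) = +0.042104 -0.575346 = -0.533241
Attach z-rotation phases: D = e^{-i(-1)(2.6560)}·(-0.533241)·e^{-i(0)(0.0936)} = +0.471598-0.248881i

Re=0.4716 Im=-0.2489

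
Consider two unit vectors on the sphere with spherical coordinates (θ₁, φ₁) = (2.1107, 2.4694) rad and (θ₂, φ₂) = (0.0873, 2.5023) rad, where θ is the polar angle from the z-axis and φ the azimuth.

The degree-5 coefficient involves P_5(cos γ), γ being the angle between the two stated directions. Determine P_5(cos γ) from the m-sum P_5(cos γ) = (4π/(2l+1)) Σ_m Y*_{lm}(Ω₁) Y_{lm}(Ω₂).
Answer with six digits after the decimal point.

-0.214067

Addition theorem: P_5(cos γ) = (4π/11) Σ_m Y*_{lm}(Ω₁) Y_{lm}(Ω₂), m = −5…5:
  term(m=-5) = (0.000000, -0.000000)   from Y*(Ω₁)=(0.210345, -0.046898), Y(Ω₂)=(0.000002, 0.000000)
  term(m=-4) = (-0.000034, 0.000005)   from Y*(Ω₁)=(0.367260, 0.178687), Y(Ω₂)=(-0.000070, 0.000047)
  term(m=-3) = (0.000545, -0.000054)   from Y*(Ω₁)=(0.129740, 0.271499), Y(Ω₂)=(0.000619, -0.001710)
  term(m=-2) = (0.003364, -0.000222)   from Y*(Ω₁)=(0.029821, -0.129452), Y(Ω₂)=(0.007310, 0.024301)
  term(m=-1) = (-0.073639, 0.002424)   from Y*(Ω₁)=(0.265070, -0.210951), Y(Ω₂)=(-0.174540, -0.129761)
  term(m=+0) = (-0.047856, -0.000000)   from Y*(Ω₁)=(-0.054205, -0.000000), Y(Ω₂)=(0.882867, 0.000000)
  term(m=+1) = (-0.073639, -0.002424)   from Y*(Ω₁)=(-0.265070, -0.210951), Y(Ω₂)=(0.174540, -0.129761)
  term(m=+2) = (0.003364, 0.000222)   from Y*(Ω₁)=(0.029821, 0.129452), Y(Ω₂)=(0.007310, -0.024301)
  term(m=+3) = (0.000545, 0.000054)   from Y*(Ω₁)=(-0.129740, 0.271499), Y(Ω₂)=(-0.000619, -0.001710)
  term(m=+4) = (-0.000034, -0.000005)   from Y*(Ω₁)=(0.367260, -0.178687), Y(Ω₂)=(-0.000070, -0.000047)
  term(m=+5) = (0.000000, 0.000000)   from Y*(Ω₁)=(-0.210345, -0.046898), Y(Ω₂)=(-0.000002, 0.000000)
Σ over m = (-0.187384, -0.000000); ×(4π/11) → (-0.214067, -0.000000). Real part: -0.214067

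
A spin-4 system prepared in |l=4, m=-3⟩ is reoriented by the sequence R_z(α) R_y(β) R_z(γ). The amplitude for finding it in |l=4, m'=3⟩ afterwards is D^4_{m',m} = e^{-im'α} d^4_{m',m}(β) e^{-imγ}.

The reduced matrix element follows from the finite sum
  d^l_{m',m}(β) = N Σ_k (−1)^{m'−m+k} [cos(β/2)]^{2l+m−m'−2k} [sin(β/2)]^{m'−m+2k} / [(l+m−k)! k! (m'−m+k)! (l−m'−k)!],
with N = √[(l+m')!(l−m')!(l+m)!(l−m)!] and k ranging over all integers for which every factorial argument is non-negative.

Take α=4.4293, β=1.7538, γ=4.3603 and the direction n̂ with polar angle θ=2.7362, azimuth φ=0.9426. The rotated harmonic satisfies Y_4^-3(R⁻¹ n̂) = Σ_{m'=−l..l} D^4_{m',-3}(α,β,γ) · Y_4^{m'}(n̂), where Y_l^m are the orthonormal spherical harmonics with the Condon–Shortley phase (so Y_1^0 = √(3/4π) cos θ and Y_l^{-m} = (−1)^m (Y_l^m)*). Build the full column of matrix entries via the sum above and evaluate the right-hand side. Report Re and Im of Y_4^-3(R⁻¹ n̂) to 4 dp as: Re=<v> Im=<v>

Re=-0.2318 Im=-0.0244

Need the full column D^4_{m',-3} for m'=−4..4 at α=4.4293, β=1.7538, γ=4.3603.
cos(β/2)=0.639537, sin(β/2)=0.768760
d^4_{-4,-3}: single k=1 term ⇒ +0.095147;  D = +0.077558-0.055116i
d^4_{-3,-3}: k∈[0..1] ⇒ +0.027985 -0.283058 = -0.255073;  D = -0.083797-0.240915i
d^4_{-2,-3}: k∈[0..1] ⇒ -0.125868 +0.545616 = +0.419748;  D = -0.419188+0.021670i
d^4_{-1,-3}: k∈[0..1] ⇒ +0.320957 -0.772940 = -0.451983;  D = -0.103676+0.439932i
d^4_{0,-3}: k∈[0..1] ⇒ -0.575130 +0.831028 = +0.255898;  D = +0.222766+0.125934i
d^4_{1,-3}: k∈[0..1] ⇒ +0.772940 -0.670111 = +0.102829;  D = -0.073594+0.071817i
d^4_{2,-3}: k∈[0..1] ⇒ -0.788382 +0.379722 = -0.408661;  D = +0.192358+0.360558i
d^4_{3,-3}: k∈[0..1] ⇒ +0.590982 -0.121991 = +0.468992;  D = +0.458980-0.096389i
d^4_{4,-3}: single k=0 term ⇒ -0.287043;  D = +0.021820-0.286212i
Y_4^{m'}(θ=2.7362,φ=0.9426) and Σ D·Y over m':
  (+0.0776-0.0551i)·(-0.0087+0.0063i)  (-0.0838-0.2409i)·(+0.0671+0.0218i)  (-0.4192+0.0217i)·(-0.0790-0.2430i)  (-0.1037+0.4399i)·(-0.2933+0.4039i)  (+0.2228+0.1259i)·(+0.2777+0.0000i)  (-0.0736+0.0718i)·(+0.2933+0.4039i)  (+0.1924+0.3606i)·(-0.0790+0.2430i)  (+0.4590-0.0964i)·(-0.0671+0.0218i)  (+0.0218-0.2862i)·(-0.0087-0.0063i)
Y_4^-3(R⁻¹ n̂) = -0.231804-0.024417i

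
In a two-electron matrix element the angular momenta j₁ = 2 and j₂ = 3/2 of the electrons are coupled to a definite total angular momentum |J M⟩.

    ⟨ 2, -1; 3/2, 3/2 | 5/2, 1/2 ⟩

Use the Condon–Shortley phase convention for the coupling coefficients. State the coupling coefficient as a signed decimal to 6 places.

√[6·1!3!2!/7! · 1!3!3!0!3!2!] = √(216/35)
  +(−1)^1/∏(1,0,2,2,1,0)! = -1/4  (running -1/4)
⟨..|..⟩ = √(216/35)·(-1/4) = -0.621059

-0.621059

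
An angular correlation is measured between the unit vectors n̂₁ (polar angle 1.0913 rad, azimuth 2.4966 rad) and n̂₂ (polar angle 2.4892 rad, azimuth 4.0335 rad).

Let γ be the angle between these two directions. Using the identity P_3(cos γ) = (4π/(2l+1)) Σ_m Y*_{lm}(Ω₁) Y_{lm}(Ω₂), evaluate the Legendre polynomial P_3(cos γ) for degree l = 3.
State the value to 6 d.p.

Addition theorem: P_3(cos γ) = (4π/7) Σ_m Y*_{lm}(Ω₁) Y_{lm}(Ω₂), m = −3…3:
  m=-3: (0.103788, 0.272279) × (0.083404, 0.041934) = (-0.002761, 0.027061)  (running Σ = (-0.002761, 0.027061))
  m=-2: (0.102854, -0.356595) × (0.063277, 0.292542) = (0.110827, 0.007525)  (running Σ = (0.108066, 0.034586))
  m=-1: (-0.014696, 0.011056) × (-0.265767, 0.329398) = (0.000264, -0.007779)  (running Σ = (0.108330, 0.026807))
  m=0: (-0.333275, -0.000000) × (-0.046619, 0.000000) = (0.015537, 0.000000)  (running Σ = (0.123867, 0.026807))
  m=1: (0.014696, 0.011056) × (0.265767, 0.329398) = (0.000264, 0.007779)  (running Σ = (0.124131, 0.034586))
  m=2: (0.102854, 0.356595) × (0.063277, -0.292542) = (0.110827, -0.007525)  (running Σ = (0.234958, 0.027061))
  m=3: (-0.103788, 0.272279) × (-0.083404, 0.041934) = (-0.002761, -0.027061)  (running Σ = (0.232196, 0.000000))
Σ over m = (0.232196, 0.000000); ×(4π/7) → (0.416838, 0.000000). Real part: 0.416838

0.416838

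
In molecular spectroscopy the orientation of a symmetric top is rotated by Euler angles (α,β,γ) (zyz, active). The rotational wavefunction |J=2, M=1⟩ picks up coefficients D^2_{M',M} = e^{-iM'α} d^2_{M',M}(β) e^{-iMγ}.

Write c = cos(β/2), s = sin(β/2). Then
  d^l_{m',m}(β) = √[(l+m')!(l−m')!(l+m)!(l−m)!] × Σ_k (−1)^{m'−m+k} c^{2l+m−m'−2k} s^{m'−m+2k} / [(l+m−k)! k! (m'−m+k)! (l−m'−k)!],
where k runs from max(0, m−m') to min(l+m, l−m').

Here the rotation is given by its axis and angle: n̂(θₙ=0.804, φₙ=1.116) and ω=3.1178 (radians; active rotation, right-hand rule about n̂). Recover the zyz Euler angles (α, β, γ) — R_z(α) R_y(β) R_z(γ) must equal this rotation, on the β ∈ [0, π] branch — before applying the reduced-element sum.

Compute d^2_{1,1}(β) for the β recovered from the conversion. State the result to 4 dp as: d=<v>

d=-0.5172

Axis–angle → zyz. n̂ = (sinθₙcosφₙ, sinθₙsinφₙ, cosθₙ) = (+0.316341, +0.646936, +0.693832), ω = 3.1178.
R = I cosω + sinω [n̂]ₓ + (1−cosω) n̂n̂ᵀ gives
  R = [-0.799602, +0.392741, +0.454304; +0.425754, -0.162784, +0.890076; +0.423522, +0.905128, -0.037048]
β = atan2(√(R₁₃²+R₂₃²), R₃₃) = 1.607853; α = atan2(R₂₃, R₁₃) mod 2π = 1.098855; γ = atan2(R₃₂, −R₃₁) mod 2π = 2.008448
d^2_{1,1}(β=1.6079) via the finite sum:
With c≡cos(β/2)=0.693885 and s≡sin(β/2)=0.720086, N=[6·1·6·1]^{1/2}=6.000000
k: max(0,(1)−(1))=0 … min(2+(1),2−(1))=1
  k=0: (−1)^0·6.0000/(6)·0.6939^4·0.7201^0 = +0.231819
  k=1: (−1)^1·6.0000/(2)·0.6939^2·0.7201^2 = -0.748971
d^2_{1,1}(1.6079) = +0.231819 -0.748971 = -0.517152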